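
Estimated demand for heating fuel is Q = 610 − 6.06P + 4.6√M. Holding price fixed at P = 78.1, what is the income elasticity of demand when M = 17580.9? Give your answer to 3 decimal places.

0.408

At P = 78.1, M = 17580.9: Q = 746.642.
Holding P constant, ∂Q/∂M = 4.6/(2√M) = 0.0173463.
η_M = (∂Q/∂M)·(M/Q) = 0.0173463 × (17580.9/746.642) = 0.408.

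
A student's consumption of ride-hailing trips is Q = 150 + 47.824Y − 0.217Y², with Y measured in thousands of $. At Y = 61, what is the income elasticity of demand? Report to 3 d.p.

0.576

At Y = 61: Q = 2259.8070.
dQ/dY = 47.824 − 0.434Y = 21.35000.
η = (dQ/dY)·(Y/Q) = 21.35000 × (61/2259.8070) = 0.576.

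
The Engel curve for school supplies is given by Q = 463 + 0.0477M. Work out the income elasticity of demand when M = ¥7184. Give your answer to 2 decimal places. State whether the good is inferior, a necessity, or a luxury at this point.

0.43 (necessity)

At M = 7184: Q = 805.677.
dQ/dM = 0.0477.
η = (dQ/dM)·(M/Q) = 0.0477 × (7184/805.677) = 0.43.
Since 0 < η < 1, the good is a necessity.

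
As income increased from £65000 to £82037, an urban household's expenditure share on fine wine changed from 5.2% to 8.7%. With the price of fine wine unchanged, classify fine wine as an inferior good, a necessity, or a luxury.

The budget share rises as income rises, so η > 1.

luxury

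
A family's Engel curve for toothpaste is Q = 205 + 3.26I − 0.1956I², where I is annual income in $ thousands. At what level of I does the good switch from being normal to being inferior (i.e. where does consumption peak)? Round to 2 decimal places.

dQ/dI = 3.26 − 0.3912I.
The good is inferior where dQ/dI < 0. Setting dQ/dI = 0 gives I = 3.26 / 0.3912 = 8.33.

8.33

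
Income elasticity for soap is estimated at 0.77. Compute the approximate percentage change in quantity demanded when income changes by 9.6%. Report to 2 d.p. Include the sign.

7.39%

%ΔQ ≈ η × %ΔI = 0.77 × 9.6% = 7.39%.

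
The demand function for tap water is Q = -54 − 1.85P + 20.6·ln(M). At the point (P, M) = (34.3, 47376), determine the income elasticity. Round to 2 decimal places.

At P = 34.3, M = 47376: Q = 104.322.
Holding P constant, ∂Q/∂M = 20.6/M = 0.000434819.
η_M = (∂Q/∂M)·(M/Q) = 0.000434819 × (47376/104.322) = 0.20.

0.20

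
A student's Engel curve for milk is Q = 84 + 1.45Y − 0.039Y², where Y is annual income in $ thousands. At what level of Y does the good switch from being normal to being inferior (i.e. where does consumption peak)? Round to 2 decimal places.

dQ/dY = 1.45 − 0.078Y.
The good is inferior where dQ/dY < 0. Setting dQ/dY = 0 gives Y = 1.45 / 0.078 = 18.59.

18.59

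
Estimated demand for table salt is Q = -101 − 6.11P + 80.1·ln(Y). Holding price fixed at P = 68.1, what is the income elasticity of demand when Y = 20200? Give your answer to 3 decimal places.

At P = 68.1, Y = 20200: Q = 276.975.
Holding P constant, ∂Q/∂Y = 80.1/Y = 0.00396535.
η_Y = (∂Q/∂Y)·(Y/Q) = 0.00396535 × (20200/276.975) = 0.289.

0.289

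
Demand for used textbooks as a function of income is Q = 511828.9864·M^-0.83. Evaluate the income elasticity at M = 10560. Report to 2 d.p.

For Q = A·M^β the income elasticity is constant and equal to β.
Here β = -0.83, so η = -0.83.

-0.83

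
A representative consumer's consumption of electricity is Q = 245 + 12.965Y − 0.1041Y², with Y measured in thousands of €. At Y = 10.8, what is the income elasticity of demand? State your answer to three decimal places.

0.310

At Y = 10.8: Q = 372.8798.
dQ/dY = 12.965 − 0.2082Y = 10.71644.
η = (dQ/dY)·(Y/Q) = 10.71644 × (10.8/372.8798) = 0.310.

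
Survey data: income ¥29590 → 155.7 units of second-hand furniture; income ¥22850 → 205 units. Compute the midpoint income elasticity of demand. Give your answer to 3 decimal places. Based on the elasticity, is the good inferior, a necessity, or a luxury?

-1.063 (inferior good)

ΔQ = 205 − 155.7 = 49.3; midpoint Q̄ = (155.7 + 205)/2 = 180.35.
ΔI = 22850 − 29590 = -6740; midpoint Ī = (29590 + 22850)/2 = 26220.
η = (ΔQ/Q̄) ÷ (ΔI/Ī) = (49.3/180.35) ÷ (-6740/26220) = -1.063.
η < 0 ⇒ inferior good.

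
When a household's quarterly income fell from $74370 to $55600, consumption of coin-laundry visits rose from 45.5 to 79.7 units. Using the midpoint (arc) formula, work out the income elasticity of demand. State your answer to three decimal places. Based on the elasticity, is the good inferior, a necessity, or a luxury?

-1.891 (inferior good)

ΔQ = 79.7 − 45.5 = 34.2; midpoint Q̄ = (45.5 + 79.7)/2 = 62.6.
ΔI = 55600 − 74370 = -18770; midpoint Ī = (74370 + 55600)/2 = 64985.
η = (ΔQ/Q̄) ÷ (ΔI/Ī) = (34.2/62.6) ÷ (-18770/64985) = -1.891.
η < 0 ⇒ inferior good.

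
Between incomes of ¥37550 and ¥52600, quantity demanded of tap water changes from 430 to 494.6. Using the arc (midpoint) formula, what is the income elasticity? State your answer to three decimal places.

ΔQ = 494.6 − 430 = 64.6; midpoint Q̄ = (430 + 494.6)/2 = 462.3.
ΔI = 52600 − 37550 = 15050; midpoint Ī = (37550 + 52600)/2 = 45075.
η = (ΔQ/Q̄) ÷ (ΔI/Ī) = (64.6/462.3) ÷ (15050/45075) = 0.419.

0.419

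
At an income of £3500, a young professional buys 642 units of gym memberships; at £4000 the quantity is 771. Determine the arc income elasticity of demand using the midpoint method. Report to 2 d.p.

ΔQ = 771 − 642 = 129; midpoint Q̄ = (642 + 771)/2 = 706.5.
ΔI = 4000 − 3500 = 500; midpoint Ī = (3500 + 4000)/2 = 3750.
η = (ΔQ/Q̄) ÷ (ΔI/Ī) = (129/706.5) ÷ (500/3750) = 1.37.

1.37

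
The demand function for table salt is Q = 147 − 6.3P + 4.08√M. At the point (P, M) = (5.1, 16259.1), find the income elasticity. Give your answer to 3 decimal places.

At P = 5.1, M = 16259.1: Q = 635.116.
Holding P constant, ∂Q/∂M = 4.08/(2√M) = 0.0159986.
η_M = (∂Q/∂M)·(M/Q) = 0.0159986 × (16259.1/635.116) = 0.410.

0.410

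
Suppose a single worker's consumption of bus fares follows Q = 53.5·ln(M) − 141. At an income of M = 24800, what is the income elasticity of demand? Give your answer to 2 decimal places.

At M = 24800: Q = 400.345.
dQ/dM = 53.5/M = 0.00215726 at this income.
η = (dQ/dM)·(M/Q) = 0.00215726 × (24800/400.345) = 0.13.

0.13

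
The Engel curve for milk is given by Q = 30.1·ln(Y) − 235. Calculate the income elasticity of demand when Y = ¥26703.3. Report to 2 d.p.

At Y = 26703.3: Q = 71.796.
dQ/dY = 30.1/Y = 0.0011272 at this income.
η = (dQ/dY)·(Y/Q) = 0.0011272 × (26703.3/71.796) = 0.42.

0.42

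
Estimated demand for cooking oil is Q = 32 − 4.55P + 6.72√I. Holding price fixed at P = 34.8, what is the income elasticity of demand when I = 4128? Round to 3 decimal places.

At P = 34.8, I = 4128: Q = 305.417.
Holding P constant, ∂Q/∂I = 6.72/(2√I) = 0.0522961.
η_I = (∂Q/∂I)·(I/Q) = 0.0522961 × (4128/305.417) = 0.707.

0.707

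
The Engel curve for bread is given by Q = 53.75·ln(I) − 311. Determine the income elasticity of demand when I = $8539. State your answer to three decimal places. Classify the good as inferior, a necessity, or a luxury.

0.306 (necessity)

At I = 8539: Q = 175.566.
dQ/dI = 53.75/I = 0.00629465 at this income.
η = (dQ/dI)·(I/Q) = 0.00629465 × (8539/175.566) = 0.306.
Since 0 < η < 1, the good is a necessity.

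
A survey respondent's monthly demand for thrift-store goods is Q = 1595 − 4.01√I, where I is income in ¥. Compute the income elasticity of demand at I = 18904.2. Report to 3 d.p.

-0.264

At I = 18904.2: Q = 1043.655.
dQ/dI = -4.01/(2√I) = -0.0145826 at this income.
η = (dQ/dI)·(I/Q) = -0.0145826 × (18904.2/1043.655) = -0.264.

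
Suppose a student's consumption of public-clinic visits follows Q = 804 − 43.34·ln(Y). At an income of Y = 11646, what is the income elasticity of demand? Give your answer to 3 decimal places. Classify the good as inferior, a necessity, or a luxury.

At Y = 11646: Q = 398.220.
dQ/dY = -43.34/Y = -0.00372145 at this income.
η = (dQ/dY)·(Y/Q) = -0.00372145 × (11646/398.220) = -0.109.
Since η < 0, the good is an inferior good.

-0.109 (inferior good)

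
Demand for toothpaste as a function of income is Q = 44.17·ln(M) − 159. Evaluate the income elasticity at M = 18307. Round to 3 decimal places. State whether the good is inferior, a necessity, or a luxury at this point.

0.161 (necessity)

At M = 18307: Q = 274.530.
dQ/dM = 44.17/M = 0.00241274 at this income.
η = (dQ/dM)·(M/Q) = 0.00241274 × (18307/274.530) = 0.161.
Since 0 < η < 1, the good is a necessity.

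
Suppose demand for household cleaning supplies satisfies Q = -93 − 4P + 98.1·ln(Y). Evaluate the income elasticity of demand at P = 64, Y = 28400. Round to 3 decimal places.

0.149

At P = 64, Y = 28400: Q = 656.932.
Holding P constant, ∂Q/∂Y = 98.1/Y = 0.00345423.
η_Y = (∂Q/∂Y)·(Y/Q) = 0.00345423 × (28400/656.932) = 0.149.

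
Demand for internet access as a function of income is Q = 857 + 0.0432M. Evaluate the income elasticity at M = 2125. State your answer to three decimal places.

0.097

At M = 2125: Q = 948.800.
dQ/dM = 0.0432.
η = (dQ/dM)·(M/Q) = 0.0432 × (2125/948.800) = 0.097.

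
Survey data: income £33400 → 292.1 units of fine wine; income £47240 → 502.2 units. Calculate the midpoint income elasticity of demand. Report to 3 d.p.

ΔQ = 502.2 − 292.1 = 210.1; midpoint Q̄ = (292.1 + 502.2)/2 = 397.15.
ΔI = 47240 − 33400 = 13840; midpoint Ī = (33400 + 47240)/2 = 40320.
η = (ΔQ/Q̄) ÷ (ΔI/Ī) = (210.1/397.15) ÷ (13840/40320) = 1.541.

1.541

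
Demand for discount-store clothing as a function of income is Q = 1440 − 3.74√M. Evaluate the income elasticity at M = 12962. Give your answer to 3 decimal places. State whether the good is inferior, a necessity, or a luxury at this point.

At M = 12962: Q = 1014.198.
dQ/dM = -3.74/(2√M) = -0.016425 at this income.
η = (dQ/dM)·(M/Q) = -0.016425 × (12962/1014.198) = -0.210.
Since η < 0, the good is an inferior good.

-0.210 (inferior good)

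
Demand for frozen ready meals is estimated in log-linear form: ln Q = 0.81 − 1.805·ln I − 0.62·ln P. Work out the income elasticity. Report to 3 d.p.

In a log-linear demand, the coefficient on ln I is the income elasticity.
So η = -1.805.

-1.805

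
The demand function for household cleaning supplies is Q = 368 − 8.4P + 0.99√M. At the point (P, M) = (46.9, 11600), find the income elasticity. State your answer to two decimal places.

0.66

At P = 46.9, M = 11600: Q = 80.666.
Holding P constant, ∂Q/∂M = 0.99/(2√M) = 0.00459596.
η_M = (∂Q/∂M)·(M/Q) = 0.00459596 × (11600/80.666) = 0.66.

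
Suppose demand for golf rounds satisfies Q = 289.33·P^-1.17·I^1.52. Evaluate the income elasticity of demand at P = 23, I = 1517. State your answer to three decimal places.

For a multiplicative demand Q = A·P^α·I^β, the income elasticity is β everywhere.
Here β = 1.52, so η = 1.520.

1.520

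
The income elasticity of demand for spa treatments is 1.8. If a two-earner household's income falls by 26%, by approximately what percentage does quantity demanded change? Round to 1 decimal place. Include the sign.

%ΔQ ≈ η × %ΔI = 1.8 × (-26%) = -46.8%.

-46.8%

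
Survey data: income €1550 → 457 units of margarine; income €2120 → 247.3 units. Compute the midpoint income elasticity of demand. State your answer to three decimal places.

-1.917

ΔQ = 247.3 − 457 = -209.7; midpoint Q̄ = (457 + 247.3)/2 = 352.15.
ΔI = 2120 − 1550 = 570; midpoint Ī = (1550 + 2120)/2 = 1835.
η = (ΔQ/Q̄) ÷ (ΔI/Ī) = (-209.7/352.15) ÷ (570/1835) = -1.917.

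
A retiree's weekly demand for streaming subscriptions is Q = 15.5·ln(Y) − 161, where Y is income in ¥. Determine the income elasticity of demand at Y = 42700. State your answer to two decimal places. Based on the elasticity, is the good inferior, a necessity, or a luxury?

At Y = 42700: Q = 4.260.
dQ/dY = 15.5/Y = 0.000362998 at this income.
η = (dQ/dY)·(Y/Q) = 0.000362998 × (42700/4.260) = 3.64.
Since η > 1, the good is a luxury.

3.64 (luxury)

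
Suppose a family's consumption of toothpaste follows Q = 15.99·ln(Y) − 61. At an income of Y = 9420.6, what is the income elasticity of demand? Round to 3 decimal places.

At Y = 9420.6: Q = 85.319.
dQ/dY = 15.99/Y = 0.00169734 at this income.
η = (dQ/dY)·(Y/Q) = 0.00169734 × (9420.6/85.319) = 0.187.

0.187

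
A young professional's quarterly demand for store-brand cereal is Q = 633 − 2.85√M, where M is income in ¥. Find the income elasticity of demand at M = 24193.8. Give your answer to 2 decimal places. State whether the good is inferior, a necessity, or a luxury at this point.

-1.17 (inferior good)

At M = 24193.8: Q = 189.701.
dQ/dM = -2.85/(2√M) = -0.00916142 at this income.
η = (dQ/dM)·(M/Q) = -0.00916142 × (24193.8/189.701) = -1.17.
Since η < 0, the good is an inferior good.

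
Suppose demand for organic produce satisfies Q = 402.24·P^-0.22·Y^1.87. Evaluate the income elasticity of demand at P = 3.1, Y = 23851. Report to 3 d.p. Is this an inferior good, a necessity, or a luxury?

For a multiplicative demand Q = A·P^α·Y^β, the income elasticity is β everywhere.
Here β = 1.87, so η = 1.870.
Since η > 1, this is a luxury.

1.870 (luxury)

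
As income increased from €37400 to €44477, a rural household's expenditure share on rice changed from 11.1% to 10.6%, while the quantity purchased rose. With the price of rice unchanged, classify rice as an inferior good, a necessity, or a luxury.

necessity

Quantity rises but the budget share falls as income rises, so 0 < η < 1.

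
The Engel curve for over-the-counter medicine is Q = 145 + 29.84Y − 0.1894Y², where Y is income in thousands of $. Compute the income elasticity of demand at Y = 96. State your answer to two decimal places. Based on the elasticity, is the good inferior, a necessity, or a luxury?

At Y = 96: Q = 1264.1296.
dQ/dY = 29.84 − 0.3788Y = -6.52480.
η = (dQ/dY)·(Y/Q) = -6.52480 × (96/1264.1296) = -0.50.
η < 0 ⇒ inferior good.

-0.50 (inferior good)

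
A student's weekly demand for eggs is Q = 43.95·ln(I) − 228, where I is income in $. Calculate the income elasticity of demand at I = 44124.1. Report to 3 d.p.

At I = 44124.1: Q = 242.035.
dQ/dI = 43.95/I = 0.000996054 at this income.
η = (dQ/dI)·(I/Q) = 0.000996054 × (44124.1/242.035) = 0.182.

0.182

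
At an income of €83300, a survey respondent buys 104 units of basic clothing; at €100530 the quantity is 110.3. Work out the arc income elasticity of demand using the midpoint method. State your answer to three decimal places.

0.314

ΔQ = 110.3 − 104 = 6.3; midpoint Q̄ = (104 + 110.3)/2 = 107.15.
ΔI = 100530 − 83300 = 17230; midpoint Ī = (83300 + 100530)/2 = 91915.
η = (ΔQ/Q̄) ÷ (ΔI/Ī) = (6.3/107.15) ÷ (17230/91915) = 0.314.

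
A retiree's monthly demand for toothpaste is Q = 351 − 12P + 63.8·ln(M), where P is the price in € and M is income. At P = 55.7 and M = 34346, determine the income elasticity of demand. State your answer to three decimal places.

0.183

At P = 55.7, M = 34346: Q = 348.943.
Holding P constant, ∂Q/∂M = 63.8/M = 0.00185757.
η_M = (∂Q/∂M)·(M/Q) = 0.00185757 × (34346/348.943) = 0.183.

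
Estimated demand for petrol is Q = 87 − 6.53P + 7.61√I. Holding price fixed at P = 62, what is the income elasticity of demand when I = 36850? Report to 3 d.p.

At P = 62, I = 36850: Q = 1142.983.
Holding P constant, ∂Q/∂I = 7.61/(2√I) = 0.0198215.
η_I = (∂Q/∂I)·(I/Q) = 0.0198215 × (36850/1142.983) = 0.639.

0.639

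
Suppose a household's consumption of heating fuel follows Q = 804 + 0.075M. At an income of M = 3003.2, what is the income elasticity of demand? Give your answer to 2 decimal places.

0.22

At M = 3003.2: Q = 1029.240.
dQ/dM = 0.075.
η = (dQ/dM)·(M/Q) = 0.075 × (3003.2/1029.240) = 0.22.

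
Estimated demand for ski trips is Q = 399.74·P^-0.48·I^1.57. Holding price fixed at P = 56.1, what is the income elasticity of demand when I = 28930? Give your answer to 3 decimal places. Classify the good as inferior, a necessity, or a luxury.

1.570 (luxury)

For a multiplicative demand Q = A·P^α·I^β, the income elasticity is β everywhere.
Here β = 1.57, so η = 1.570.
Since η > 1, this is a luxury.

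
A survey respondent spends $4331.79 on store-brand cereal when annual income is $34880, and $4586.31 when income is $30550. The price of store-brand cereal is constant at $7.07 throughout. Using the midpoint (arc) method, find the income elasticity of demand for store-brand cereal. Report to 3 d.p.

With a constant price, Q₁ = 4331.79/7.07 = 612.700 and Q₂ = 4586.31/7.07 = 648.700 (equivalently, work directly with expenditure since P cancels).
Midpoint %ΔQ = (4586.31 − 4331.79)/4459.05 = 0.05708; midpoint %ΔI = (30550 − 34880)/32715 = -0.13236.
η = 0.05708 / -0.13236 = -0.431.

-0.431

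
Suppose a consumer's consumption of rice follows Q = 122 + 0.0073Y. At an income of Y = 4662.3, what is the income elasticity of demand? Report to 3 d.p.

At Y = 4662.3: Q = 156.035.
dQ/dY = 0.0073.
η = (dQ/dY)·(Y/Q) = 0.0073 × (4662.3/156.035) = 0.218.

0.218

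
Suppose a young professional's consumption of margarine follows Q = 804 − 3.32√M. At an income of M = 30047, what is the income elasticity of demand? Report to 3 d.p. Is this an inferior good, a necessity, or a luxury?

-1.259 (inferior good)

At M = 30047: Q = 228.509.
dQ/dM = -3.32/(2√M) = -0.00957652 at this income.
η = (dQ/dM)·(M/Q) = -0.00957652 × (30047/228.509) = -1.259.
Since η < 0, the good is an inferior good.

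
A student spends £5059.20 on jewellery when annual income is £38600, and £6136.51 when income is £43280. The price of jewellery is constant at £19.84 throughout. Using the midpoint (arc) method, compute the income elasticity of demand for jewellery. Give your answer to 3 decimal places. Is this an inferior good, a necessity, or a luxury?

With a constant price, Q₁ = 5059.20/19.84 = 255.000 and Q₂ = 6136.51/19.84 = 309.300 (equivalently, work directly with expenditure since P cancels).
Midpoint %ΔQ = (6136.51 − 5059.20)/5597.86 = 0.19245; midpoint %ΔI = (43280 − 38600)/40940 = 0.11431.
η = 0.19245 / 0.11431 = 1.684.
η > 1 ⇒ luxury.

1.684 (luxury)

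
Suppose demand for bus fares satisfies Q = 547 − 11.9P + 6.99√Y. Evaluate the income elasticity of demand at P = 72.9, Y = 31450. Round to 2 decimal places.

0.67

At P = 72.9, Y = 31450: Q = 919.107.
Holding P constant, ∂Q/∂Y = 6.99/(2√Y) = 0.0197077.
η_Y = (∂Q/∂Y)·(Y/Q) = 0.0197077 × (31450/919.107) = 0.67.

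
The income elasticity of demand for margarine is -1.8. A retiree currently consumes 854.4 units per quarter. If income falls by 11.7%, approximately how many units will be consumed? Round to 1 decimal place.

%ΔQ ≈ η × %ΔI = -1.8 × (-11.7%) = 21.06%.
New Q ≈ 854.4 × (1 + 0.2106) = 1034.3.

1034.3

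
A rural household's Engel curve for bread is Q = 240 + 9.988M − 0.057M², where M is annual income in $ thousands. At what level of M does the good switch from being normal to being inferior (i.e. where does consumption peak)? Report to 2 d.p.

87.61

dQ/dM = 9.988 − 0.114M.
The good is inferior where dQ/dM < 0. Setting dQ/dM = 0 gives M = 9.988 / 0.114 = 87.61.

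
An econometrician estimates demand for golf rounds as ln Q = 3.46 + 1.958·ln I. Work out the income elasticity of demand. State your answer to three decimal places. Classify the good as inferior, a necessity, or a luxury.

1.958 (luxury)

In a log-linear demand, the coefficient on ln I is the income elasticity.
So η = 1.958.
η > 1 ⇒ luxury.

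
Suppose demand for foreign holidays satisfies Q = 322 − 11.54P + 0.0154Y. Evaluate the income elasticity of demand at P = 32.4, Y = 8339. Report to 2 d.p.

1.68

At P = 32.4, Y = 8339: Q = 76.525.
Holding P constant, ∂Q/∂Y = 0.0154.
η_Y = (∂Q/∂Y)·(Y/Q) = 0.0154 × (8339/76.525) = 1.68.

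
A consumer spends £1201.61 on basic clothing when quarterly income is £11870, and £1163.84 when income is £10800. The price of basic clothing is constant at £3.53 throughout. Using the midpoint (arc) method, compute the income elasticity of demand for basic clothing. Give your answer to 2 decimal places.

0.34

With a constant price, Q₁ = 1201.61/3.53 = 340.399 and Q₂ = 1163.84/3.53 = 329.700 (equivalently, work directly with expenditure since P cancels).
Midpoint %ΔQ = (1163.84 − 1201.61)/1182.72 = -0.03193; midpoint %ΔI = (10800 − 11870)/11335 = -0.09440.
η = -0.03193 / -0.09440 = 0.34.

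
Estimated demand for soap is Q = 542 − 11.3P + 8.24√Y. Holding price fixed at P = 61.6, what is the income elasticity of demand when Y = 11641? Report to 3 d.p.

At P = 61.6, Y = 11641: Q = 734.962.
Holding P constant, ∂Q/∂Y = 8.24/(2√Y) = 0.0381858.
η_Y = (∂Q/∂Y)·(Y/Q) = 0.0381858 × (11641/734.962) = 0.605.

0.605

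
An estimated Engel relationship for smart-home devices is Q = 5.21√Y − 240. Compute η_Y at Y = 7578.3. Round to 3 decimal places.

1.062

At Y = 7578.3: Q = 213.548.
dQ/dY = 5.21/(2√Y) = 0.0299242 at this income.
η = (dQ/dY)·(Y/Q) = 0.0299242 × (7578.3/213.548) = 1.062.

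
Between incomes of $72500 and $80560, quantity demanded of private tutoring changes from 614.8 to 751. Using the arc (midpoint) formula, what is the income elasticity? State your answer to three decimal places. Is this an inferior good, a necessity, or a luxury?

ΔQ = 751 − 614.8 = 136.2; midpoint Q̄ = (614.8 + 751)/2 = 682.9.
ΔI = 80560 − 72500 = 8060; midpoint Ī = (72500 + 80560)/2 = 76530.
η = (ΔQ/Q̄) ÷ (ΔI/Ī) = (136.2/682.9) ÷ (8060/76530) = 1.894.
η > 1 ⇒ luxury.

1.894 (luxury)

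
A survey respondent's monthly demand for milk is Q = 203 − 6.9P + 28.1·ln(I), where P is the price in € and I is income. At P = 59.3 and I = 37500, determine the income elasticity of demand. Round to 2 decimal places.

0.31

At P = 59.3, I = 37500: Q = 89.782.
Holding P constant, ∂Q/∂I = 28.1/I = 0.000749333.
η_I = (∂Q/∂I)·(I/Q) = 0.000749333 × (37500/89.782) = 0.31.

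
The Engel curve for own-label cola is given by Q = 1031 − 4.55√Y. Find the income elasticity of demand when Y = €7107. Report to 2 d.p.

-0.30

At Y = 7107: Q = 647.421.
dQ/dY = -4.55/(2√Y) = -0.026986 at this income.
η = (dQ/dY)·(Y/Q) = -0.026986 × (7107/647.421) = -0.30.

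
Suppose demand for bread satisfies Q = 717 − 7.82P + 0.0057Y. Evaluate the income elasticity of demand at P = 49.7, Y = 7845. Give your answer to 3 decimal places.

At P = 49.7, Y = 7845: Q = 373.062.
Holding P constant, ∂Q/∂Y = 0.0057.
η_Y = (∂Q/∂Y)·(Y/Q) = 0.0057 × (7845/373.062) = 0.120.

0.120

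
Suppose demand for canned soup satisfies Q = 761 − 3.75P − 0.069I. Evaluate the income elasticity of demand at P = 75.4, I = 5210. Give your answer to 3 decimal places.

At P = 75.4, I = 5210: Q = 118.760.
Holding P constant, ∂Q/∂I = −0.069.
η_I = (∂Q/∂I)·(I/Q) = -0.069 × (5210/118.760) = -3.027.

-3.027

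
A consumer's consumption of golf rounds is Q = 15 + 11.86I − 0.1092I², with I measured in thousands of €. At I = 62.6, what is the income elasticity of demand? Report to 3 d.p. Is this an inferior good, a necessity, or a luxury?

At I = 62.6: Q = 329.5074.
dQ/dI = 11.86 − 0.2184I = -1.81184.
η = (dQ/dI)·(I/Q) = -1.81184 × (62.6/329.5074) = -0.344.
η < 0 ⇒ inferior good.

-0.344 (inferior good)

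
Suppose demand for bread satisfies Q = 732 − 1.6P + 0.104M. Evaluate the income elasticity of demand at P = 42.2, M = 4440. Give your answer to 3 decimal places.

0.410

At P = 42.2, M = 4440: Q = 1126.240.
Holding P constant, ∂Q/∂M = 0.104.
η_M = (∂Q/∂M)·(M/Q) = 0.104 × (4440/1126.240) = 0.410.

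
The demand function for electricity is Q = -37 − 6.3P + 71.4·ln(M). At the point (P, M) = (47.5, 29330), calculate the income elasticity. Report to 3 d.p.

At P = 47.5, M = 29330: Q = 398.197.
Holding P constant, ∂Q/∂M = 71.4/M = 0.00243437.
η_M = (∂Q/∂M)·(M/Q) = 0.00243437 × (29330/398.197) = 0.179.

0.179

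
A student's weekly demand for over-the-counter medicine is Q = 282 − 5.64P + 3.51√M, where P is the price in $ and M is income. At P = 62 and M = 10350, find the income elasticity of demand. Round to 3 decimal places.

0.617

At P = 62, M = 10350: Q = 289.410.
Holding P constant, ∂Q/∂M = 3.51/(2√M) = 0.0172507.
η_M = (∂Q/∂M)·(M/Q) = 0.0172507 × (10350/289.410) = 0.617.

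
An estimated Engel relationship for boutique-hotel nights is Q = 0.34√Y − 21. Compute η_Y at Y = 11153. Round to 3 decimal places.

1.204

At Y = 11153: Q = 14.907.
dQ/dY = 0.34/(2√Y) = 0.00160973 at this income.
η = (dQ/dY)·(Y/Q) = 0.00160973 × (11153/14.907) = 1.204.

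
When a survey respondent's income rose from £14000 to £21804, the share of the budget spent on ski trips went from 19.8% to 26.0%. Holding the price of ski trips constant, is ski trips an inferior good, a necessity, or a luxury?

luxury

The budget share rises as income rises, so η > 1.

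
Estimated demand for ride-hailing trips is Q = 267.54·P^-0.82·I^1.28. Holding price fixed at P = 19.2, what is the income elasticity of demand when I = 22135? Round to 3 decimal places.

1.280

For a multiplicative demand Q = A·P^α·I^β, the income elasticity is β everywhere.
Here β = 1.28, so η = 1.280.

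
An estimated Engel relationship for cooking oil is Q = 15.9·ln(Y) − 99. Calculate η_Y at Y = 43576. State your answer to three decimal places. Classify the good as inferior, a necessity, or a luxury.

0.224 (necessity)

At Y = 43576: Q = 70.848.
dQ/dY = 15.9/Y = 0.00036488 at this income.
η = (dQ/dY)·(Y/Q) = 0.00036488 × (43576/70.848) = 0.224.
Since 0 < η < 1, the good is a necessity.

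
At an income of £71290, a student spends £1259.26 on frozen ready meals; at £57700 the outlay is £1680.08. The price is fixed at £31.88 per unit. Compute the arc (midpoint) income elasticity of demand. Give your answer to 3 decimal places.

With a constant price, Q₁ = 1259.26/31.88 = 39.500 and Q₂ = 1680.08/31.88 = 52.700 (equivalently, work directly with expenditure since P cancels).
Midpoint %ΔQ = (1680.08 − 1259.26)/1469.67 = 0.28634; midpoint %ΔI = (57700 − 71290)/64495 = -0.21071.
η = 0.28634 / -0.21071 = -1.359.

-1.359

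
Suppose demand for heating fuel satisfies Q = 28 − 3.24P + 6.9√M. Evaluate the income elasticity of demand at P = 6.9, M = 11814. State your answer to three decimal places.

0.496

At P = 6.9, M = 11814: Q = 755.620.
Holding P constant, ∂Q/∂M = 6.9/(2√M) = 0.031741.
η_M = (∂Q/∂M)·(M/Q) = 0.031741 × (11814/755.620) = 0.496.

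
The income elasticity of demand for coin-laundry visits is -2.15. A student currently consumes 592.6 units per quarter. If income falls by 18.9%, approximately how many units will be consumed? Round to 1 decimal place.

%ΔQ ≈ η × %ΔI = -2.15 × (-18.9%) = 40.635%.
New Q ≈ 592.6 × (1 + 0.40635) = 833.4.

833.4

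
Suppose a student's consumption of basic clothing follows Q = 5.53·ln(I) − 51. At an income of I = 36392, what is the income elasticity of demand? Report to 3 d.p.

At I = 36392: Q = 7.077.
dQ/dI = 5.53/I = 0.000151956 at this income.
η = (dQ/dI)·(I/Q) = 0.000151956 × (36392/7.077) = 0.781.

0.781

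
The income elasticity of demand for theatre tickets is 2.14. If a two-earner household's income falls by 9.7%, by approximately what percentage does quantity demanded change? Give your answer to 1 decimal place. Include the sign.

-20.8%

%ΔQ ≈ η × %ΔI = 2.14 × (-9.7%) = -20.8%.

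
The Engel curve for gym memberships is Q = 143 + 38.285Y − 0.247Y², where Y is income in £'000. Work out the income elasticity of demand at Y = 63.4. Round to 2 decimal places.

At Y = 63.4: Q = 1577.4377.
dQ/dY = 38.285 − 0.494Y = 6.96540.
η = (dQ/dY)·(Y/Q) = 6.96540 × (63.4/1577.4377) = 0.28.

0.28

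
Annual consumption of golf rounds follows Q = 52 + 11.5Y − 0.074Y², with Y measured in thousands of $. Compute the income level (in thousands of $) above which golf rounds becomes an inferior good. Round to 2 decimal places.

77.70

dQ/dY = 11.5 − 0.148Y.
The good is inferior where dQ/dY < 0. Setting dQ/dY = 0 gives Y = 11.5 / 0.148 = 77.70.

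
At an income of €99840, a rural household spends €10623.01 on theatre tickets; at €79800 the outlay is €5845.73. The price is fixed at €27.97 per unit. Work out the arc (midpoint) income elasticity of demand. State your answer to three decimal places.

With a constant price, Q₁ = 10623.01/27.97 = 379.800 and Q₂ = 5845.73/27.97 = 209.000 (equivalently, work directly with expenditure since P cancels).
Midpoint %ΔQ = (5845.73 − 10623.01)/8234.37 = -0.58016; midpoint %ΔI = (79800 − 99840)/89820 = -0.22311.
η = -0.58016 / -0.22311 = 2.600.

2.600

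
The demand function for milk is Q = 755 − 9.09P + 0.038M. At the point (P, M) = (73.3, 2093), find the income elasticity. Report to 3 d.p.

At P = 73.3, M = 2093: Q = 168.237.
Holding P constant, ∂Q/∂M = 0.038.
η_M = (∂Q/∂M)·(M/Q) = 0.038 × (2093/168.237) = 0.473.

0.473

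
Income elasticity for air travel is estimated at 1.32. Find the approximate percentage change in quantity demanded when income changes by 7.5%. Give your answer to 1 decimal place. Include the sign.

%ΔQ ≈ η × %ΔI = 1.32 × 7.5% = 9.9%.

9.9%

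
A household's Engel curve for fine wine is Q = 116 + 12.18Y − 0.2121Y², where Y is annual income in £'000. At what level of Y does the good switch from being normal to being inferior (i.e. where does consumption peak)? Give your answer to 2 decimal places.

28.71

dQ/dY = 12.18 − 0.4242Y.
The good is inferior where dQ/dY < 0. Setting dQ/dY = 0 gives Y = 12.18 / 0.4242 = 28.71.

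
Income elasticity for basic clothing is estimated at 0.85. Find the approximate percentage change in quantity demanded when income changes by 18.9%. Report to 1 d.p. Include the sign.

%ΔQ ≈ η × %ΔI = 0.85 × 18.9% = 16.1%.

16.1%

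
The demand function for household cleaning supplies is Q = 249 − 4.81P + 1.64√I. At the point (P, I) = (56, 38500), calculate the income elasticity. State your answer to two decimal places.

0.53

At P = 56, I = 38500: Q = 301.431.
Holding P constant, ∂Q/∂I = 1.64/(2√I) = 0.00417911.
η_I = (∂Q/∂I)·(I/Q) = 0.00417911 × (38500/301.431) = 0.53.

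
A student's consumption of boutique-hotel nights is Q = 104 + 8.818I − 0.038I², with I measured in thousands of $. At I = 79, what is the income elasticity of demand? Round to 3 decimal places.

At I = 79: Q = 563.4640.
dQ/dI = 8.818 − 0.076I = 2.81400.
η = (dQ/dI)·(I/Q) = 2.81400 × (79/563.4640) = 0.395.

0.395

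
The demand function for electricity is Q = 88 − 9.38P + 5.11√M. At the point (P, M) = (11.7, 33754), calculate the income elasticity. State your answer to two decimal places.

0.51

At P = 11.7, M = 33754: Q = 917.077.
Holding P constant, ∂Q/∂M = 5.11/(2√M) = 0.0139068.
η_M = (∂Q/∂M)·(M/Q) = 0.0139068 × (33754/917.077) = 0.51.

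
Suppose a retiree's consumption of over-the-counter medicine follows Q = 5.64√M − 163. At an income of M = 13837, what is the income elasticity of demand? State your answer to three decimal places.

At M = 13837: Q = 500.438.
dQ/dM = 5.64/(2√M) = 0.0239733 at this income.
η = (dQ/dM)·(M/Q) = 0.0239733 × (13837/500.438) = 0.663.

0.663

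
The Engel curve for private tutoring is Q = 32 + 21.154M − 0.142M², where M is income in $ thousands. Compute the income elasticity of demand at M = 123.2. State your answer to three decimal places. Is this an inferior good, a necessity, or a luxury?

-3.530 (inferior good)

At M = 123.2: Q = 482.8627.
dQ/dM = 21.154 − 0.284M = -13.83480.
η = (dQ/dM)·(M/Q) = -13.83480 × (123.2/482.8627) = -3.530.
η < 0 ⇒ inferior good.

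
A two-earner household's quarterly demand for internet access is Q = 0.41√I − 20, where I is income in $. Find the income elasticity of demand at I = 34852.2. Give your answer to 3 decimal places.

0.677

At I = 34852.2: Q = 56.542.
dQ/dI = 0.41/(2√I) = 0.00109809 at this income.
η = (dQ/dI)·(I/Q) = 0.00109809 × (34852.2/56.542) = 0.677.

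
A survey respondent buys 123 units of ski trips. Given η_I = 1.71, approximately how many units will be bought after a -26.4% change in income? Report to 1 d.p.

%ΔQ ≈ η × %ΔI = 1.71 × (-26.4%) = -45.144%.
New Q ≈ 123 × (1 − 0.45144) = 67.5.

67.5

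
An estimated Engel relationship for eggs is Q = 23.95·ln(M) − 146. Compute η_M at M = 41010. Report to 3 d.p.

At M = 41010: Q = 108.387.
dQ/dM = 23.95/M = 0.000584004 at this income.
η = (dQ/dM)·(M/Q) = 0.000584004 × (41010/108.387) = 0.221.

0.221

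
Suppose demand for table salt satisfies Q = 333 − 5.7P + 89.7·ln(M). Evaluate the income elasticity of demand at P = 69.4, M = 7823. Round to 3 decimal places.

At P = 69.4, M = 7823: Q = 741.565.
Holding P constant, ∂Q/∂M = 89.7/M = 0.0114662.
η_M = (∂Q/∂M)·(M/Q) = 0.0114662 × (7823/741.565) = 0.121.

0.121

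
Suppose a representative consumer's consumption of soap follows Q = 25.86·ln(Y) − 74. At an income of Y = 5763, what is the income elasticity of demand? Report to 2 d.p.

0.17

At Y = 5763: Q = 149.927.
dQ/dY = 25.86/Y = 0.00448725 at this income.
η = (dQ/dY)·(Y/Q) = 0.00448725 × (5763/149.927) = 0.17.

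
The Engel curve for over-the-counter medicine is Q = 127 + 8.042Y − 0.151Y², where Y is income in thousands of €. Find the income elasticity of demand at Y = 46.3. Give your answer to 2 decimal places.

-1.57

At Y = 46.3: Q = 175.6474.
dQ/dY = 8.042 − 0.302Y = -5.94060.
η = (dQ/dY)·(Y/Q) = -5.94060 × (46.3/175.6474) = -1.57.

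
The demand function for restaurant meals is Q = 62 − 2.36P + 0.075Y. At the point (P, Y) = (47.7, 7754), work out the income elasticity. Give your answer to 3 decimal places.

At P = 47.7, Y = 7754: Q = 530.978.
Holding P constant, ∂Q/∂Y = 0.075.
η_Y = (∂Q/∂Y)·(Y/Q) = 0.075 × (7754/530.978) = 1.095.

1.095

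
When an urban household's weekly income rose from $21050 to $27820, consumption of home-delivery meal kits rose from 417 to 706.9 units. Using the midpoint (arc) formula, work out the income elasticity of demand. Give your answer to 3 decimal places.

1.862

ΔQ = 706.9 − 417 = 289.9; midpoint Q̄ = (417 + 706.9)/2 = 561.95.
ΔI = 27820 − 21050 = 6770; midpoint Ī = (21050 + 27820)/2 = 24435.
η = (ΔQ/Q̄) ÷ (ΔI/Ī) = (289.9/561.95) ÷ (6770/24435) = 1.862.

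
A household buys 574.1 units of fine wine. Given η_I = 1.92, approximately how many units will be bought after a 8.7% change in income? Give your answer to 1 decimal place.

670.0

%ΔQ ≈ η × %ΔI = 1.92 × 8.7% = 16.704%.
New Q ≈ 574.1 × (1 + 0.16704) = 670.0.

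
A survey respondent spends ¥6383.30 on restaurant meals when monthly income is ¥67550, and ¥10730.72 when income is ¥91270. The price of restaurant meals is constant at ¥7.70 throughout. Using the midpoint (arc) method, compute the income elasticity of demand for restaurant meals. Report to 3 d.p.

With a constant price, Q₁ = 6383.30/7.70 = 829.000 and Q₂ = 10730.72/7.70 = 1393.600 (equivalently, work directly with expenditure since P cancels).
Midpoint %ΔQ = (10730.72 − 6383.30)/8557.01 = 0.50805; midpoint %ΔI = (91270 − 67550)/79410 = 0.29870.
η = 0.50805 / 0.29870 = 1.701.

1.701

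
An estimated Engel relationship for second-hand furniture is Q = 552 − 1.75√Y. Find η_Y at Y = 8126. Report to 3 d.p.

At Y = 8126: Q = 394.247.
dQ/dY = -1.75/(2√Y) = -0.00970666 at this income.
η = (dQ/dY)·(Y/Q) = -0.00970666 × (8126/394.247) = -0.200.

-0.200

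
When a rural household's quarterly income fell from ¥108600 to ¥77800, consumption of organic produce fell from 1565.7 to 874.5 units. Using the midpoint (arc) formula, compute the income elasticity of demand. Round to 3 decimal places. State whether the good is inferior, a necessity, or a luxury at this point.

ΔQ = 874.5 − 1565.7 = -691.2; midpoint Q̄ = (1565.7 + 874.5)/2 = 1220.1.
ΔI = 77800 − 108600 = -30800; midpoint Ī = (108600 + 77800)/2 = 93200.
η = (ΔQ/Q̄) ÷ (ΔI/Ī) = (-691.2/1220.1) ÷ (-30800/93200) = 1.714.
η > 1 ⇒ luxury.

1.714 (luxury)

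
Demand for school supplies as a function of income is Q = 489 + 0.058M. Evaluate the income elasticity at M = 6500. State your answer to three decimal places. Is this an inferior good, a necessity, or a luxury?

0.435 (necessity)

At M = 6500: Q = 866.000.
dQ/dM = 0.058.
η = (dQ/dM)·(M/Q) = 0.058 × (6500/866.000) = 0.435.
Since 0 < η < 1, the good is a necessity.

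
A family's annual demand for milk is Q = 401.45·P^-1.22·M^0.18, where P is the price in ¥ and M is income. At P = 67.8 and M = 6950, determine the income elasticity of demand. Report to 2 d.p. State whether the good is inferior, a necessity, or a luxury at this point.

0.18 (necessity)

For a multiplicative demand Q = A·P^α·M^β, the income elasticity is β everywhere.
Here β = 0.18, so η = 0.18.
Since 0 < η < 1, this is a necessity.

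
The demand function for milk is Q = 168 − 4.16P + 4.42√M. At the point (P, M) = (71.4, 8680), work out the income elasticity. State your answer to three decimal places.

0.728

At P = 71.4, M = 8680: Q = 282.772.
Holding P constant, ∂Q/∂M = 4.42/(2√M) = 0.023721.
η_M = (∂Q/∂M)·(M/Q) = 0.023721 × (8680/282.772) = 0.728.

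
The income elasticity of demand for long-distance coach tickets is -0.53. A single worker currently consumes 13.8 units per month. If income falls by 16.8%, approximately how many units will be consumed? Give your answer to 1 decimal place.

15.0

%ΔQ ≈ η × %ΔI = -0.53 × (-16.8%) = 8.904%.
New Q ≈ 13.8 × (1 + 0.08904) = 15.0.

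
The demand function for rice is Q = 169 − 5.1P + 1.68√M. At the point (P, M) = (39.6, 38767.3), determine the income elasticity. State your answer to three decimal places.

0.555

At P = 39.6, M = 38767.3: Q = 297.822.
Holding P constant, ∂Q/∂M = 1.68/(2√M) = 0.00426625.
η_M = (∂Q/∂M)·(M/Q) = 0.00426625 × (38767.3/297.822) = 0.555.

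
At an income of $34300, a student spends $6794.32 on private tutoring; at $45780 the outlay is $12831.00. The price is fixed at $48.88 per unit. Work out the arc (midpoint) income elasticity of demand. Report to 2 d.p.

With a constant price, Q₁ = 6794.32/48.88 = 139.000 and Q₂ = 12831.00/48.88 = 262.500 (equivalently, work directly with expenditure since P cancels).
Midpoint %ΔQ = (12831.00 − 6794.32)/9812.66 = 0.61519; midpoint %ΔI = (45780 − 34300)/40040 = 0.28671.
η = 0.61519 / 0.28671 = 2.15.

2.15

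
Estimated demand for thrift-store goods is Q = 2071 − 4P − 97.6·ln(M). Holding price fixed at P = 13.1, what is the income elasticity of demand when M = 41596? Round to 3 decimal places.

At P = 13.1, M = 41596: Q = 980.550.
Holding P constant, ∂Q/∂M = -97.6/M = -0.00234638.
η_M = (∂Q/∂M)·(M/Q) = -0.00234638 × (41596/980.550) = -0.100.

-0.100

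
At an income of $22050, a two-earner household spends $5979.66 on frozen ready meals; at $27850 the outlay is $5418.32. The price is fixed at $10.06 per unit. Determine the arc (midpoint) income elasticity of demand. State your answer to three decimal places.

-0.424

With a constant price, Q₁ = 5979.66/10.06 = 594.400 and Q₂ = 5418.32/10.06 = 538.600 (equivalently, work directly with expenditure since P cancels).
Midpoint %ΔQ = (5418.32 − 5979.66)/5698.99 = -0.09850; midpoint %ΔI = (27850 − 22050)/24950 = 0.23246.
η = -0.09850 / 0.23246 = -0.424.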